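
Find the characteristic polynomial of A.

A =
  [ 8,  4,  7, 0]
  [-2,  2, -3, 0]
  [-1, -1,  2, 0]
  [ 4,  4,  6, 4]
x^4 - 16*x^3 + 96*x^2 - 256*x + 256

Expanding det(x·I − A) (e.g. by cofactor expansion or by noting that A is similar to its Jordan form J, which has the same characteristic polynomial as A) gives
  χ_A(x) = x^4 - 16*x^3 + 96*x^2 - 256*x + 256
which factors as (x - 4)^4. The eigenvalues (with algebraic multiplicities) are λ = 4 with multiplicity 4.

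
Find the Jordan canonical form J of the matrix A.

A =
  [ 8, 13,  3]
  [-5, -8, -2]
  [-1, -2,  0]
J_3(0)

The characteristic polynomial is
  det(x·I − A) = x^3

Eigenvalues and multiplicities (the geometric multiplicity of λ is n − rank(A − λI), which equals the number of Jordan blocks for λ):
  λ = 0: algebraic multiplicity = 3, geometric multiplicity = 1

Determining the block sizes for each eigenvalue:
  λ = 0: one block (gm = 1), so the single block has size am = 3 → block sizes [3]

Assembling the blocks gives a Jordan form
J =
  [0, 1, 0]
  [0, 0, 1]
  [0, 0, 0]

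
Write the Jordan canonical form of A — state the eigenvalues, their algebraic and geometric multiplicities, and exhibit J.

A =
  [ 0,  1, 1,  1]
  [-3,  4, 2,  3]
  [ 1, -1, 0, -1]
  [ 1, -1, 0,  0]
J_3(1) ⊕ J_1(1)

The characteristic polynomial is
  det(x·I − A) = x^4 - 4*x^3 + 6*x^2 - 4*x + 1 = (x - 1)^4

Eigenvalues and multiplicities (the geometric multiplicity of λ is n − rank(A − λI), which equals the number of Jordan blocks for λ):
  λ = 1: algebraic multiplicity = 4, geometric multiplicity = 2

Determining the block sizes for each eigenvalue:
  λ = 1: with am = 4 and gm = 2, the partition is not yet determined (e.g. several partitions of 4 into 2 parts exist). Let N = A − (1)·I. Computing rank(N^1) = 2, rank(N^2) = 1, rank(N^3) = 0; the number of blocks of size ≥ j is rank(N^{j−1}) − rank(N^j), giving [2, 1, 1]. So we have 1 block(s) of size 3, 1 block(s) of size 1 → block sizes [3, 1]

Assembling the blocks gives a Jordan form
J =
  [1, 1, 0, 0]
  [0, 1, 1, 0]
  [0, 0, 1, 0]
  [0, 0, 0, 1]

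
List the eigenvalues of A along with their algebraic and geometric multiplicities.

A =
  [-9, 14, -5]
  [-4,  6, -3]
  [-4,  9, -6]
λ = -3: alg = 3, geom = 1

Step 1 — factor the characteristic polynomial to read off the algebraic multiplicities:
  χ_A(x) = (x + 3)^3

Step 2 — compute geometric multiplicities via the rank-nullity identity g(λ) = n − rank(A − λI):
  rank(A − (-3)·I) = 2, so dim ker(A − (-3)·I) = n − 2 = 1

Summary:
  λ = -3: algebraic multiplicity = 3, geometric multiplicity = 1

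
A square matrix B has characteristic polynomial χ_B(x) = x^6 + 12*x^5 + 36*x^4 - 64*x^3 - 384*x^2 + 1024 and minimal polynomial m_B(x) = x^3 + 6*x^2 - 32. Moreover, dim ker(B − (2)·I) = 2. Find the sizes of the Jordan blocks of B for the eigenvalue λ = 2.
Block sizes for λ = 2: [1, 1]

Step 1 — from the characteristic polynomial, algebraic multiplicity of λ = 2 is 2. From dim ker(B − (2)·I) = 2, there are exactly 2 Jordan blocks for λ = 2.
Step 2 — from the minimal polynomial, the factor (x − 2) tells us the largest block for λ = 2 has size 1.
Step 3 — with total size 2, 2 blocks, and largest block 1, the block sizes (in nonincreasing order) are [1, 1].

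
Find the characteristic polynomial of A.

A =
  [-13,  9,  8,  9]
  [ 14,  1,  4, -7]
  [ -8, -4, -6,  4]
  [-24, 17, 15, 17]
x^4 + x^3 - 18*x^2 - 52*x - 40

Expanding det(x·I − A) (e.g. by cofactor expansion or by noting that A is similar to its Jordan form J, which has the same characteristic polynomial as A) gives
  χ_A(x) = x^4 + x^3 - 18*x^2 - 52*x - 40
which factors as (x - 5)*(x + 2)^3. The eigenvalues (with algebraic multiplicities) are λ = -2 with multiplicity 3, λ = 5 with multiplicity 1.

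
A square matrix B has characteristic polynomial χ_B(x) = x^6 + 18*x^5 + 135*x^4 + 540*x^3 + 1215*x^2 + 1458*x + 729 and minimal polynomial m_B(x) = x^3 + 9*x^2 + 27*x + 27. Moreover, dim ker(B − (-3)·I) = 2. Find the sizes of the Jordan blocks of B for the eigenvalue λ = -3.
Block sizes for λ = -3: [3, 3]

Step 1 — from the characteristic polynomial, algebraic multiplicity of λ = -3 is 6. From dim ker(B − (-3)·I) = 2, there are exactly 2 Jordan blocks for λ = -3.
Step 2 — from the minimal polynomial, the factor (x + 3)^3 tells us the largest block for λ = -3 has size 3.
Step 3 — with total size 6, 2 blocks, and largest block 3, the block sizes (in nonincreasing order) are [3, 3].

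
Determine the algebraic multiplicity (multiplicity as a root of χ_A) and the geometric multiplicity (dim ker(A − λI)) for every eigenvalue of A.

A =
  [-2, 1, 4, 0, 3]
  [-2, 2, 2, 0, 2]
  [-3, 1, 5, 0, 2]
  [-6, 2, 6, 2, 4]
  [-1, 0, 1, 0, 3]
λ = 2: alg = 5, geom = 3

Step 1 — factor the characteristic polynomial to read off the algebraic multiplicities:
  χ_A(x) = (x - 2)^5

Step 2 — compute geometric multiplicities via the rank-nullity identity g(λ) = n − rank(A − λI):
  rank(A − (2)·I) = 2, so dim ker(A − (2)·I) = n − 2 = 3

Summary:
  λ = 2: algebraic multiplicity = 5, geometric multiplicity = 3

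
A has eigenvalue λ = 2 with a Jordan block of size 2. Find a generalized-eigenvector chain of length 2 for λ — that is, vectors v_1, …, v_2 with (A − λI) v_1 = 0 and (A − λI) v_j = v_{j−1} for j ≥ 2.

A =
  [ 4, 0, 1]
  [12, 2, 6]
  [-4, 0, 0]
A Jordan chain for λ = 2 of length 2:
v_1 = (2, 12, -4)ᵀ
v_2 = (1, 0, 0)ᵀ

Let N = A − (2)·I. We want v_2 with N^2 v_2 = 0 but N^1 v_2 ≠ 0; then v_{j-1} := N · v_j for j = 2, …, 2.

Pick v_2 = (1, 0, 0)ᵀ.
Then v_1 = N · v_2 = (2, 12, -4)ᵀ.

Sanity check: (A − (2)·I) v_1 = (0, 0, 0)ᵀ = 0. ✓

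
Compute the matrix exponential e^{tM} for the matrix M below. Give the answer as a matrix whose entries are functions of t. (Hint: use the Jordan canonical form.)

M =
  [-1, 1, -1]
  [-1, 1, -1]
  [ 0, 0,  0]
e^{tM} =
  [1 - t, t, -t]
  [-t, t + 1, -t]
  [0, 0, 1]

Strategy: write M = P · J · P⁻¹ where J is a Jordan canonical form, so e^{tM} = P · e^{tJ} · P⁻¹, and e^{tJ} can be computed block-by-block.

M has Jordan form
J =
  [0, 1, 0]
  [0, 0, 0]
  [0, 0, 0]
(up to reordering of blocks).

Per-block formulas:
  For a 1×1 block at λ = 0: exp(t · [0]) = [e^(0t)].
  For a 2×2 Jordan block J_2(0): exp(t · J_2(0)) = e^(0t)·(I + t·N), where N is the 2×2 nilpotent shift.

After assembling e^{tJ} and conjugating by P, we get:

e^{tM} =
  [1 - t, t, -t]
  [-t, t + 1, -t]
  [0, 0, 1]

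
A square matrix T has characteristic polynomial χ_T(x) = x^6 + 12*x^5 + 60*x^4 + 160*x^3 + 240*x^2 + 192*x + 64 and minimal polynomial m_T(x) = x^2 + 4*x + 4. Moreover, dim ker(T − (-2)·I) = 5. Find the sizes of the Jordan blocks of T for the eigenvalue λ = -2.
Block sizes for λ = -2: [2, 1, 1, 1, 1]

Step 1 — from the characteristic polynomial, algebraic multiplicity of λ = -2 is 6. From dim ker(T − (-2)·I) = 5, there are exactly 5 Jordan blocks for λ = -2.
Step 2 — from the minimal polynomial, the factor (x + 2)^2 tells us the largest block for λ = -2 has size 2.
Step 3 — with total size 6, 5 blocks, and largest block 2, the block sizes (in nonincreasing order) are [2, 1, 1, 1, 1].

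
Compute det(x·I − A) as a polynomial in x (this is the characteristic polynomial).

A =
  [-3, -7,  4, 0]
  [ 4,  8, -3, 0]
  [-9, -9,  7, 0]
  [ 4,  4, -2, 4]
x^4 - 16*x^3 + 96*x^2 - 256*x + 256

Expanding det(x·I − A) (e.g. by cofactor expansion or by noting that A is similar to its Jordan form J, which has the same characteristic polynomial as A) gives
  χ_A(x) = x^4 - 16*x^3 + 96*x^2 - 256*x + 256
which factors as (x - 4)^4. The eigenvalues (with algebraic multiplicities) are λ = 4 with multiplicity 4.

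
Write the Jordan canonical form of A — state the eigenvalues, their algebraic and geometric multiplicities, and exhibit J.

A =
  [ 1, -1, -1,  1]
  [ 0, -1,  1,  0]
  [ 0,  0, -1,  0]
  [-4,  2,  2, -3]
J_3(-1) ⊕ J_1(-1)

The characteristic polynomial is
  det(x·I − A) = x^4 + 4*x^3 + 6*x^2 + 4*x + 1 = (x + 1)^4

Eigenvalues and multiplicities (the geometric multiplicity of λ is n − rank(A − λI), which equals the number of Jordan blocks for λ):
  λ = -1: algebraic multiplicity = 4, geometric multiplicity = 2

Determining the block sizes for each eigenvalue:
  λ = -1: with am = 4 and gm = 2, the partition is not yet determined (e.g. several partitions of 4 into 2 parts exist). Let N = A − (-1)·I. Computing rank(N^1) = 2, rank(N^2) = 1, rank(N^3) = 0; the number of blocks of size ≥ j is rank(N^{j−1}) − rank(N^j), giving [2, 1, 1]. So we have 1 block(s) of size 3, 1 block(s) of size 1 → block sizes [3, 1]

Assembling the blocks gives a Jordan form
J =
  [-1,  1,  0,  0]
  [ 0, -1,  1,  0]
  [ 0,  0, -1,  0]
  [ 0,  0,  0, -1]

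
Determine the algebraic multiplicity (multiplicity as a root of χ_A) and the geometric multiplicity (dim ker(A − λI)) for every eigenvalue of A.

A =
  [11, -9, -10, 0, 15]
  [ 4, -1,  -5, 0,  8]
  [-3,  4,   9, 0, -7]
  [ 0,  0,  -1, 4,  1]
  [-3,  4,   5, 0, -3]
λ = 4: alg = 5, geom = 2

Step 1 — factor the characteristic polynomial to read off the algebraic multiplicities:
  χ_A(x) = (x - 4)^5

Step 2 — compute geometric multiplicities via the rank-nullity identity g(λ) = n − rank(A − λI):
  rank(A − (4)·I) = 3, so dim ker(A − (4)·I) = n − 3 = 2

Summary:
  λ = 4: algebraic multiplicity = 5, geometric multiplicity = 2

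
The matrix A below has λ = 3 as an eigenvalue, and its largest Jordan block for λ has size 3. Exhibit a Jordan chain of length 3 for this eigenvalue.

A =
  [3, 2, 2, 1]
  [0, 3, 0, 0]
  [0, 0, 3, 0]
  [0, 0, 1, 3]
A Jordan chain for λ = 3 of length 3:
v_1 = (1, 0, 0, 0)ᵀ
v_2 = (2, 0, 0, 1)ᵀ
v_3 = (0, 0, 1, 0)ᵀ

Let N = A − (3)·I. We want v_3 with N^3 v_3 = 0 but N^2 v_3 ≠ 0; then v_{j-1} := N · v_j for j = 3, …, 2.

Pick v_3 = (0, 0, 1, 0)ᵀ.
Then v_2 = N · v_3 = (2, 0, 0, 1)ᵀ.
Then v_1 = N · v_2 = (1, 0, 0, 0)ᵀ.

Sanity check: (A − (3)·I) v_1 = (0, 0, 0, 0)ᵀ = 0. ✓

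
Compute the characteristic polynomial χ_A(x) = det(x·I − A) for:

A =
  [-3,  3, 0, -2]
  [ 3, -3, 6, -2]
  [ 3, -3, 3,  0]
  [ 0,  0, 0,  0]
x^4 + 3*x^3

Expanding det(x·I − A) (e.g. by cofactor expansion or by noting that A is similar to its Jordan form J, which has the same characteristic polynomial as A) gives
  χ_A(x) = x^4 + 3*x^3
which factors as x^3*(x + 3). The eigenvalues (with algebraic multiplicities) are λ = -3 with multiplicity 1, λ = 0 with multiplicity 3.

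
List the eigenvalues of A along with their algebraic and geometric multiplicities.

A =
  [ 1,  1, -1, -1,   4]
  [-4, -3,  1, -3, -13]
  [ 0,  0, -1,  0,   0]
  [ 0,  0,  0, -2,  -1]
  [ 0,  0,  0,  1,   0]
λ = -1: alg = 5, geom = 2

Step 1 — factor the characteristic polynomial to read off the algebraic multiplicities:
  χ_A(x) = (x + 1)^5

Step 2 — compute geometric multiplicities via the rank-nullity identity g(λ) = n − rank(A − λI):
  rank(A − (-1)·I) = 3, so dim ker(A − (-1)·I) = n − 3 = 2

Summary:
  λ = -1: algebraic multiplicity = 5, geometric multiplicity = 2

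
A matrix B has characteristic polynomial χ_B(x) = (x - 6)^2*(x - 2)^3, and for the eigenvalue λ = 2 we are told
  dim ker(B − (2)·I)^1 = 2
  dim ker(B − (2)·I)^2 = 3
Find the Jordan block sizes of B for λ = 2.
Block sizes for λ = 2: [2, 1]

From the dimensions of kernels of powers, the number of Jordan blocks of size at least j is d_j − d_{j−1} where d_j = dim ker(N^j) (with d_0 = 0). Computing the differences gives [2, 1].
The number of blocks of size exactly k is (#blocks of size ≥ k) − (#blocks of size ≥ k + 1), so the partition is: 1 block(s) of size 1, 1 block(s) of size 2.
In nonincreasing order the block sizes are [2, 1].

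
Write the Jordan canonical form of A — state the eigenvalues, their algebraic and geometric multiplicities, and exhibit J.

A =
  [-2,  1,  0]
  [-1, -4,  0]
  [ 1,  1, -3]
J_2(-3) ⊕ J_1(-3)

The characteristic polynomial is
  det(x·I − A) = x^3 + 9*x^2 + 27*x + 27 = (x + 3)^3

Eigenvalues and multiplicities (the geometric multiplicity of λ is n − rank(A − λI), which equals the number of Jordan blocks for λ):
  λ = -3: algebraic multiplicity = 3, geometric multiplicity = 2

Determining the block sizes for each eigenvalue:
  λ = -3: 2 blocks summing to 3 forces exactly one block of size 2 and the rest size 1 → block sizes [2, 1]

Assembling the blocks gives a Jordan form
J =
  [-3,  1,  0]
  [ 0, -3,  0]
  [ 0,  0, -3]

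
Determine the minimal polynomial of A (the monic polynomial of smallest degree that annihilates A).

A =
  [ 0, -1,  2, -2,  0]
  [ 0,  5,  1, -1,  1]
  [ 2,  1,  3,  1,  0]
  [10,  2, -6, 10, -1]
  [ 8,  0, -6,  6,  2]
x^3 - 12*x^2 + 48*x - 64

The characteristic polynomial is χ_A(x) = (x - 4)^5, so the eigenvalues are known. The minimal polynomial is
  m_A(x) = Π_λ (x − λ)^{k_λ}
where k_λ is the size of the *largest* Jordan block for λ (equivalently, the smallest k with (A − λI)^k v = 0 for every generalised eigenvector v of λ).

  λ = 4: largest Jordan block has size 3, contributing (x − 4)^3

So m_A(x) = (x - 4)^3 = x^3 - 12*x^2 + 48*x - 64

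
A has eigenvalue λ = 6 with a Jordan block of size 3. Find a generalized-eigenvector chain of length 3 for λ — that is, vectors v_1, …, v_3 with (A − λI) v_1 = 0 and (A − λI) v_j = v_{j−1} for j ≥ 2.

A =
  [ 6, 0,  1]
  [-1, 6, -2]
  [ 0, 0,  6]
A Jordan chain for λ = 6 of length 3:
v_1 = (0, -1, 0)ᵀ
v_2 = (1, -2, 0)ᵀ
v_3 = (0, 0, 1)ᵀ

Let N = A − (6)·I. We want v_3 with N^3 v_3 = 0 but N^2 v_3 ≠ 0; then v_{j-1} := N · v_j for j = 3, …, 2.

Pick v_3 = (0, 0, 1)ᵀ.
Then v_2 = N · v_3 = (1, -2, 0)ᵀ.
Then v_1 = N · v_2 = (0, -1, 0)ᵀ.

Sanity check: (A − (6)·I) v_1 = (0, 0, 0)ᵀ = 0. ✓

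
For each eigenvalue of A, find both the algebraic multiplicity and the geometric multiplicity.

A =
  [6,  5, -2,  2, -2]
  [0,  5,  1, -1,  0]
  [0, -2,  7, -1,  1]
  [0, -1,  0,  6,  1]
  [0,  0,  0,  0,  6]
λ = 6: alg = 5, geom = 2

Step 1 — factor the characteristic polynomial to read off the algebraic multiplicities:
  χ_A(x) = (x - 6)^5

Step 2 — compute geometric multiplicities via the rank-nullity identity g(λ) = n − rank(A − λI):
  rank(A − (6)·I) = 3, so dim ker(A − (6)·I) = n − 3 = 2

Summary:
  λ = 6: algebraic multiplicity = 5, geometric multiplicity = 2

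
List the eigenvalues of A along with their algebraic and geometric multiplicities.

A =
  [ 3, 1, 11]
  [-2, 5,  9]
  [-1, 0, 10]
λ = 6: alg = 3, geom = 1

Step 1 — factor the characteristic polynomial to read off the algebraic multiplicities:
  χ_A(x) = (x - 6)^3

Step 2 — compute geometric multiplicities via the rank-nullity identity g(λ) = n − rank(A − λI):
  rank(A − (6)·I) = 2, so dim ker(A − (6)·I) = n − 2 = 1

Summary:
  λ = 6: algebraic multiplicity = 3, geometric multiplicity = 1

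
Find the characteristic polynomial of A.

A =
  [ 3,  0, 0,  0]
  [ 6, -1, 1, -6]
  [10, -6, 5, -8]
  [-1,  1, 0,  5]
x^4 - 12*x^3 + 54*x^2 - 108*x + 81

Expanding det(x·I − A) (e.g. by cofactor expansion or by noting that A is similar to its Jordan form J, which has the same characteristic polynomial as A) gives
  χ_A(x) = x^4 - 12*x^3 + 54*x^2 - 108*x + 81
which factors as (x - 3)^4. The eigenvalues (with algebraic multiplicities) are λ = 3 with multiplicity 4.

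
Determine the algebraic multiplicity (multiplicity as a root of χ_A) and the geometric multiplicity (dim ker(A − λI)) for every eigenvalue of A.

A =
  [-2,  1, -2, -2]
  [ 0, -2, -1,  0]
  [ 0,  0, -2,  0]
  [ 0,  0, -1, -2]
λ = -2: alg = 4, geom = 2

Step 1 — factor the characteristic polynomial to read off the algebraic multiplicities:
  χ_A(x) = (x + 2)^4

Step 2 — compute geometric multiplicities via the rank-nullity identity g(λ) = n − rank(A − λI):
  rank(A − (-2)·I) = 2, so dim ker(A − (-2)·I) = n − 2 = 2

Summary:
  λ = -2: algebraic multiplicity = 4, geometric multiplicity = 2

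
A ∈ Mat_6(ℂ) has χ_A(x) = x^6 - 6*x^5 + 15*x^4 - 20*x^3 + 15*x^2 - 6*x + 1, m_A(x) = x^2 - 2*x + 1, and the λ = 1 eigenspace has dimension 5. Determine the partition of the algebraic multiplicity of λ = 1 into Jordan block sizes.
Block sizes for λ = 1: [2, 1, 1, 1, 1]

Step 1 — from the characteristic polynomial, algebraic multiplicity of λ = 1 is 6. From dim ker(A − (1)·I) = 5, there are exactly 5 Jordan blocks for λ = 1.
Step 2 — from the minimal polynomial, the factor (x − 1)^2 tells us the largest block for λ = 1 has size 2.
Step 3 — with total size 6, 5 blocks, and largest block 2, the block sizes (in nonincreasing order) are [2, 1, 1, 1, 1].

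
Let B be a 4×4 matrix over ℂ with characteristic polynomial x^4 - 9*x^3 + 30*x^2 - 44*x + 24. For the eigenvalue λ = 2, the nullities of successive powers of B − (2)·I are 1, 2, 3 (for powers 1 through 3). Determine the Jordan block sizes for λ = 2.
Block sizes for λ = 2: [3]

From the dimensions of kernels of powers, the number of Jordan blocks of size at least j is d_j − d_{j−1} where d_j = dim ker(N^j) (with d_0 = 0). Computing the differences gives [1, 1, 1].
The number of blocks of size exactly k is (#blocks of size ≥ k) − (#blocks of size ≥ k + 1), so the partition is: 1 block(s) of size 3.
In nonincreasing order the block sizes are [3].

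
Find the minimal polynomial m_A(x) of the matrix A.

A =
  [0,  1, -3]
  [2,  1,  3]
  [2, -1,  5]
x^2 - 4*x + 4

The characteristic polynomial is χ_A(x) = (x - 2)^3, so the eigenvalues are known. The minimal polynomial is
  m_A(x) = Π_λ (x − λ)^{k_λ}
where k_λ is the size of the *largest* Jordan block for λ (equivalently, the smallest k with (A − λI)^k v = 0 for every generalised eigenvector v of λ).

  λ = 2: largest Jordan block has size 2, contributing (x − 2)^2

So m_A(x) = (x - 2)^2 = x^2 - 4*x + 4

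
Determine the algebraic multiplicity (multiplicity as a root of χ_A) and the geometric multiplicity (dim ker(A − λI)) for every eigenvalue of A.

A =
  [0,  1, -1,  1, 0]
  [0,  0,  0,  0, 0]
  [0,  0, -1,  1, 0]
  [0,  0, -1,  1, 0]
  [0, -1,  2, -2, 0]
λ = 0: alg = 5, geom = 3

Step 1 — factor the characteristic polynomial to read off the algebraic multiplicities:
  χ_A(x) = x^5

Step 2 — compute geometric multiplicities via the rank-nullity identity g(λ) = n − rank(A − λI):
  rank(A − (0)·I) = 2, so dim ker(A − (0)·I) = n − 2 = 3

Summary:
  λ = 0: algebraic multiplicity = 5, geometric multiplicity = 3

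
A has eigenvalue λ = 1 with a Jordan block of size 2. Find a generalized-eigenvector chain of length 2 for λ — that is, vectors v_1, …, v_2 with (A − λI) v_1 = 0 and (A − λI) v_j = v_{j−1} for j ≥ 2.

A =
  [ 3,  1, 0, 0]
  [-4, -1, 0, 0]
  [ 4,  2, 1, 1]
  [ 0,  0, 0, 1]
A Jordan chain for λ = 1 of length 2:
v_1 = (2, -4, 4, 0)ᵀ
v_2 = (1, 0, 0, 0)ᵀ

Let N = A − (1)·I. We want v_2 with N^2 v_2 = 0 but N^1 v_2 ≠ 0; then v_{j-1} := N · v_j for j = 2, …, 2.

Pick v_2 = (1, 0, 0, 0)ᵀ.
Then v_1 = N · v_2 = (2, -4, 4, 0)ᵀ.

Sanity check: (A − (1)·I) v_1 = (0, 0, 0, 0)ᵀ = 0. ✓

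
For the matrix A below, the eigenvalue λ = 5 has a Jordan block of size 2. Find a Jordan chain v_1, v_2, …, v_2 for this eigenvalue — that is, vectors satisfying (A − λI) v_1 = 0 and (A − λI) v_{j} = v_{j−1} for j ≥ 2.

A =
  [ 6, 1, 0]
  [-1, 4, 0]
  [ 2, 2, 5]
A Jordan chain for λ = 5 of length 2:
v_1 = (1, -1, 2)ᵀ
v_2 = (1, 0, 0)ᵀ

Let N = A − (5)·I. We want v_2 with N^2 v_2 = 0 but N^1 v_2 ≠ 0; then v_{j-1} := N · v_j for j = 2, …, 2.

Pick v_2 = (1, 0, 0)ᵀ.
Then v_1 = N · v_2 = (1, -1, 2)ᵀ.

Sanity check: (A − (5)·I) v_1 = (0, 0, 0)ᵀ = 0. ✓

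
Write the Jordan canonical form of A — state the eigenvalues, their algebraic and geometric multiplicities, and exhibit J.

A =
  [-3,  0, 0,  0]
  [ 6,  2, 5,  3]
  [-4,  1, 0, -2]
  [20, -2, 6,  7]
J_1(-3) ⊕ J_3(3)

The characteristic polynomial is
  det(x·I − A) = x^4 - 6*x^3 + 54*x - 81 = (x - 3)^3*(x + 3)

Eigenvalues and multiplicities (the geometric multiplicity of λ is n − rank(A − λI), which equals the number of Jordan blocks for λ):
  λ = -3: algebraic multiplicity = 1, geometric multiplicity = 1
  λ = 3: algebraic multiplicity = 3, geometric multiplicity = 1

Determining the block sizes for each eigenvalue:
  λ = -3: one block (gm = 1), so the single block has size am = 1 → block sizes [1]
  λ = 3: one block (gm = 1), so the single block has size am = 3 → block sizes [3]

Assembling the blocks gives a Jordan form
J =
  [-3, 0, 0, 0]
  [ 0, 3, 1, 0]
  [ 0, 0, 3, 1]
  [ 0, 0, 0, 3]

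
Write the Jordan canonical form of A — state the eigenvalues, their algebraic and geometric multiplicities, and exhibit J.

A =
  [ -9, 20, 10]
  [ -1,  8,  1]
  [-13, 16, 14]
J_1(1) ⊕ J_2(6)

The characteristic polynomial is
  det(x·I − A) = x^3 - 13*x^2 + 48*x - 36 = (x - 6)^2*(x - 1)

Eigenvalues and multiplicities (the geometric multiplicity of λ is n − rank(A − λI), which equals the number of Jordan blocks for λ):
  λ = 1: algebraic multiplicity = 1, geometric multiplicity = 1
  λ = 6: algebraic multiplicity = 2, geometric multiplicity = 1

Determining the block sizes for each eigenvalue:
  λ = 1: one block (gm = 1), so the single block has size am = 1 → block sizes [1]
  λ = 6: one block (gm = 1), so the single block has size am = 2 → block sizes [2]

Assembling the blocks gives a Jordan form
J =
  [1, 0, 0]
  [0, 6, 1]
  [0, 0, 6]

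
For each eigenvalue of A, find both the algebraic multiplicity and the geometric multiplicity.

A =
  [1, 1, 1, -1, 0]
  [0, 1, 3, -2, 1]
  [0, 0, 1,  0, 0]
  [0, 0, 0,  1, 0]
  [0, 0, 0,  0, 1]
λ = 1: alg = 5, geom = 3

Step 1 — factor the characteristic polynomial to read off the algebraic multiplicities:
  χ_A(x) = (x - 1)^5

Step 2 — compute geometric multiplicities via the rank-nullity identity g(λ) = n − rank(A − λI):
  rank(A − (1)·I) = 2, so dim ker(A − (1)·I) = n − 2 = 3

Summary:
  λ = 1: algebraic multiplicity = 5, geometric multiplicity = 3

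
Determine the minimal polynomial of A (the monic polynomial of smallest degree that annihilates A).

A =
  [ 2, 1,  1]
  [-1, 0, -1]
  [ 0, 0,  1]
x^2 - 2*x + 1

The characteristic polynomial is χ_A(x) = (x - 1)^3, so the eigenvalues are known. The minimal polynomial is
  m_A(x) = Π_λ (x − λ)^{k_λ}
where k_λ is the size of the *largest* Jordan block for λ (equivalently, the smallest k with (A − λI)^k v = 0 for every generalised eigenvector v of λ).

  λ = 1: largest Jordan block has size 2, contributing (x − 1)^2

So m_A(x) = (x - 1)^2 = x^2 - 2*x + 1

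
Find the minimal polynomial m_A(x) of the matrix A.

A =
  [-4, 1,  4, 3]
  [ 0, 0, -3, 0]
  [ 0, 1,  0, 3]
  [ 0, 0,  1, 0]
x^4 + 4*x^3

The characteristic polynomial is χ_A(x) = x^3*(x + 4), so the eigenvalues are known. The minimal polynomial is
  m_A(x) = Π_λ (x − λ)^{k_λ}
where k_λ is the size of the *largest* Jordan block for λ (equivalently, the smallest k with (A − λI)^k v = 0 for every generalised eigenvector v of λ).

  λ = -4: largest Jordan block has size 1, contributing (x + 4)
  λ = 0: largest Jordan block has size 3, contributing (x − 0)^3

So m_A(x) = x^3*(x + 4) = x^4 + 4*x^3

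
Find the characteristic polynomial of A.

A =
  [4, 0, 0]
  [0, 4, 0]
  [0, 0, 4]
x^3 - 12*x^2 + 48*x - 64

Expanding det(x·I − A) (e.g. by cofactor expansion or by noting that A is similar to its Jordan form J, which has the same characteristic polynomial as A) gives
  χ_A(x) = x^3 - 12*x^2 + 48*x - 64
which factors as (x - 4)^3. The eigenvalues (with algebraic multiplicities) are λ = 4 with multiplicity 3.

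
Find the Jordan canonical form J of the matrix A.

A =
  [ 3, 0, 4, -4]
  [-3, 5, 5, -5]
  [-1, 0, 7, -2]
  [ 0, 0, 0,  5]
J_3(5) ⊕ J_1(5)

The characteristic polynomial is
  det(x·I − A) = x^4 - 20*x^3 + 150*x^2 - 500*x + 625 = (x - 5)^4

Eigenvalues and multiplicities (the geometric multiplicity of λ is n − rank(A − λI), which equals the number of Jordan blocks for λ):
  λ = 5: algebraic multiplicity = 4, geometric multiplicity = 2

Determining the block sizes for each eigenvalue:
  λ = 5: with am = 4 and gm = 2, the partition is not yet determined (e.g. several partitions of 4 into 2 parts exist). Let N = A − (5)·I. Computing rank(N^1) = 2, rank(N^2) = 1, rank(N^3) = 0; the number of blocks of size ≥ j is rank(N^{j−1}) − rank(N^j), giving [2, 1, 1]. So we have 1 block(s) of size 3, 1 block(s) of size 1 → block sizes [3, 1]

Assembling the blocks gives a Jordan form
J =
  [5, 1, 0, 0]
  [0, 5, 1, 0]
  [0, 0, 5, 0]
  [0, 0, 0, 5]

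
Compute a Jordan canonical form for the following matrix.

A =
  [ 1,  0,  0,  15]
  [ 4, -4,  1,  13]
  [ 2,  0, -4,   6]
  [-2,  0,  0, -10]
J_1(-5) ⊕ J_2(-4) ⊕ J_1(-4)

The characteristic polynomial is
  det(x·I − A) = x^4 + 17*x^3 + 108*x^2 + 304*x + 320 = (x + 4)^3*(x + 5)

Eigenvalues and multiplicities (the geometric multiplicity of λ is n − rank(A − λI), which equals the number of Jordan blocks for λ):
  λ = -5: algebraic multiplicity = 1, geometric multiplicity = 1
  λ = -4: algebraic multiplicity = 3, geometric multiplicity = 2

Determining the block sizes for each eigenvalue:
  λ = -5: one block (gm = 1), so the single block has size am = 1 → block sizes [1]
  λ = -4: 2 blocks summing to 3 forces exactly one block of size 2 and the rest size 1 → block sizes [2, 1]

Assembling the blocks gives a Jordan form
J =
  [-5,  0,  0,  0]
  [ 0, -4,  1,  0]
  [ 0,  0, -4,  0]
  [ 0,  0,  0, -4]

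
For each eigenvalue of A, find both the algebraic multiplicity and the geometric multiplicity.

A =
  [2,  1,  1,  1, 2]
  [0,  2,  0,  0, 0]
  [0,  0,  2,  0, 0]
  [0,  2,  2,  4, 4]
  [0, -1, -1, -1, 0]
λ = 2: alg = 5, geom = 4

Step 1 — factor the characteristic polynomial to read off the algebraic multiplicities:
  χ_A(x) = (x - 2)^5

Step 2 — compute geometric multiplicities via the rank-nullity identity g(λ) = n − rank(A − λI):
  rank(A − (2)·I) = 1, so dim ker(A − (2)·I) = n − 1 = 4

Summary:
  λ = 2: algebraic multiplicity = 5, geometric multiplicity = 4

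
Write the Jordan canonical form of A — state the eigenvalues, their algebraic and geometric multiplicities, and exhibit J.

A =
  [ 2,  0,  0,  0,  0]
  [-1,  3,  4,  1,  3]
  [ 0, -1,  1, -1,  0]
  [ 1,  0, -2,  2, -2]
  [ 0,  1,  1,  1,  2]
J_3(2) ⊕ J_2(2)

The characteristic polynomial is
  det(x·I − A) = x^5 - 10*x^4 + 40*x^3 - 80*x^2 + 80*x - 32 = (x - 2)^5

Eigenvalues and multiplicities (the geometric multiplicity of λ is n − rank(A − λI), which equals the number of Jordan blocks for λ):
  λ = 2: algebraic multiplicity = 5, geometric multiplicity = 2

Determining the block sizes for each eigenvalue:
  λ = 2: with am = 5 and gm = 2, the partition is not yet determined (e.g. several partitions of 5 into 2 parts exist). Let N = A − (2)·I. Computing rank(N^1) = 3, rank(N^2) = 1, rank(N^3) = 0; the number of blocks of size ≥ j is rank(N^{j−1}) − rank(N^j), giving [2, 2, 1]. So we have 1 block(s) of size 3, 1 block(s) of size 2 → block sizes [3, 2]

Assembling the blocks gives a Jordan form
J =
  [2, 1, 0, 0, 0]
  [0, 2, 1, 0, 0]
  [0, 0, 2, 0, 0]
  [0, 0, 0, 2, 1]
  [0, 0, 0, 0, 2]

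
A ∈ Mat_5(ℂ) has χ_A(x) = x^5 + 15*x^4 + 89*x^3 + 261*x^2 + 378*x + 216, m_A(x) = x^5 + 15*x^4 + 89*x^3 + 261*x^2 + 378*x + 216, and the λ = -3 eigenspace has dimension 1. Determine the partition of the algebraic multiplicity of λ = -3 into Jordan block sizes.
Block sizes for λ = -3: [3]

Step 1 — from the characteristic polynomial, algebraic multiplicity of λ = -3 is 3. From dim ker(A − (-3)·I) = 1, there are exactly 1 Jordan blocks for λ = -3.
Step 2 — from the minimal polynomial, the factor (x + 3)^3 tells us the largest block for λ = -3 has size 3.
Step 3 — with total size 3, 1 blocks, and largest block 3, the block sizes (in nonincreasing order) are [3].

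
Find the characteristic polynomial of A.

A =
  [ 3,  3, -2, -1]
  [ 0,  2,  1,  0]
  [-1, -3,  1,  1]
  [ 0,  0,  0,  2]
x^4 - 8*x^3 + 24*x^2 - 32*x + 16

Expanding det(x·I − A) (e.g. by cofactor expansion or by noting that A is similar to its Jordan form J, which has the same characteristic polynomial as A) gives
  χ_A(x) = x^4 - 8*x^3 + 24*x^2 - 32*x + 16
which factors as (x - 2)^4. The eigenvalues (with algebraic multiplicities) are λ = 2 with multiplicity 4.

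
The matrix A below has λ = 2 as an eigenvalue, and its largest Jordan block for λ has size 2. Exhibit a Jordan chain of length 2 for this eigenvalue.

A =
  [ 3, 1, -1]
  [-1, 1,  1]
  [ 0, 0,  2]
A Jordan chain for λ = 2 of length 2:
v_1 = (1, -1, 0)ᵀ
v_2 = (1, 0, 0)ᵀ

Let N = A − (2)·I. We want v_2 with N^2 v_2 = 0 but N^1 v_2 ≠ 0; then v_{j-1} := N · v_j for j = 2, …, 2.

Pick v_2 = (1, 0, 0)ᵀ.
Then v_1 = N · v_2 = (1, -1, 0)ᵀ.

Sanity check: (A − (2)·I) v_1 = (0, 0, 0)ᵀ = 0. ✓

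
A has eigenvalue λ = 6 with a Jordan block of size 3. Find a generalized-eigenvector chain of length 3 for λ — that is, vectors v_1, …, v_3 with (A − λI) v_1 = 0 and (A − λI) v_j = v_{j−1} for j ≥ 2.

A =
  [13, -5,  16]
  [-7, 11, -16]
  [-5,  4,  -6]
A Jordan chain for λ = 6 of length 3:
v_1 = (4, -4, -3)ᵀ
v_2 = (7, -7, -5)ᵀ
v_3 = (1, 0, 0)ᵀ

Let N = A − (6)·I. We want v_3 with N^3 v_3 = 0 but N^2 v_3 ≠ 0; then v_{j-1} := N · v_j for j = 3, …, 2.

Pick v_3 = (1, 0, 0)ᵀ.
Then v_2 = N · v_3 = (7, -7, -5)ᵀ.
Then v_1 = N · v_2 = (4, -4, -3)ᵀ.

Sanity check: (A − (6)·I) v_1 = (0, 0, 0)ᵀ = 0. ✓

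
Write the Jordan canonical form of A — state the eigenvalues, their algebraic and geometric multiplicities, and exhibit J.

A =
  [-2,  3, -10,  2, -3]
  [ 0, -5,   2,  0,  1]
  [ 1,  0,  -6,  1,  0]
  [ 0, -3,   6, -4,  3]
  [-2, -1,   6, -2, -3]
J_2(-4) ⊕ J_2(-4) ⊕ J_1(-4)

The characteristic polynomial is
  det(x·I − A) = x^5 + 20*x^4 + 160*x^3 + 640*x^2 + 1280*x + 1024 = (x + 4)^5

Eigenvalues and multiplicities (the geometric multiplicity of λ is n − rank(A − λI), which equals the number of Jordan blocks for λ):
  λ = -4: algebraic multiplicity = 5, geometric multiplicity = 3

Determining the block sizes for each eigenvalue:
  λ = -4: with am = 5 and gm = 3, the partition is not yet determined (e.g. several partitions of 5 into 3 parts exist). Let N = A − (-4)·I. Computing rank(N^1) = 2, rank(N^2) = 0; the number of blocks of size ≥ j is rank(N^{j−1}) − rank(N^j), giving [3, 2]. So we have 2 block(s) of size 2, 1 block(s) of size 1 → block sizes [2, 2, 1]

Assembling the blocks gives a Jordan form
J =
  [-4,  1,  0,  0,  0]
  [ 0, -4,  0,  0,  0]
  [ 0,  0, -4,  1,  0]
  [ 0,  0,  0, -4,  0]
  [ 0,  0,  0,  0, -4]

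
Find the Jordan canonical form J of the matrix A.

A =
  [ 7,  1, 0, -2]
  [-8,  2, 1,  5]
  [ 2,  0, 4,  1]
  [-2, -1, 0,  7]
J_3(5) ⊕ J_1(5)

The characteristic polynomial is
  det(x·I − A) = x^4 - 20*x^3 + 150*x^2 - 500*x + 625 = (x - 5)^4

Eigenvalues and multiplicities (the geometric multiplicity of λ is n − rank(A − λI), which equals the number of Jordan blocks for λ):
  λ = 5: algebraic multiplicity = 4, geometric multiplicity = 2

Determining the block sizes for each eigenvalue:
  λ = 5: with am = 4 and gm = 2, the partition is not yet determined (e.g. several partitions of 4 into 2 parts exist). Let N = A − (5)·I. Computing rank(N^1) = 2, rank(N^2) = 1, rank(N^3) = 0; the number of blocks of size ≥ j is rank(N^{j−1}) − rank(N^j), giving [2, 1, 1]. So we have 1 block(s) of size 3, 1 block(s) of size 1 → block sizes [3, 1]

Assembling the blocks gives a Jordan form
J =
  [5, 1, 0, 0]
  [0, 5, 1, 0]
  [0, 0, 5, 0]
  [0, 0, 0, 5]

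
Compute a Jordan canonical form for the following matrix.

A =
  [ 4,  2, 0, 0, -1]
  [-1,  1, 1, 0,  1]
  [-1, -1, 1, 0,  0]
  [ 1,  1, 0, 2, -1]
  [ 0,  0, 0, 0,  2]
J_3(2) ⊕ J_2(2)

The characteristic polynomial is
  det(x·I − A) = x^5 - 10*x^4 + 40*x^3 - 80*x^2 + 80*x - 32 = (x - 2)^5

Eigenvalues and multiplicities (the geometric multiplicity of λ is n − rank(A − λI), which equals the number of Jordan blocks for λ):
  λ = 2: algebraic multiplicity = 5, geometric multiplicity = 2

Determining the block sizes for each eigenvalue:
  λ = 2: with am = 5 and gm = 2, the partition is not yet determined (e.g. several partitions of 5 into 2 parts exist). Let N = A − (2)·I. Computing rank(N^1) = 3, rank(N^2) = 1, rank(N^3) = 0; the number of blocks of size ≥ j is rank(N^{j−1}) − rank(N^j), giving [2, 2, 1]. So we have 1 block(s) of size 3, 1 block(s) of size 2 → block sizes [3, 2]

Assembling the blocks gives a Jordan form
J =
  [2, 1, 0, 0, 0]
  [0, 2, 1, 0, 0]
  [0, 0, 2, 0, 0]
  [0, 0, 0, 2, 1]
  [0, 0, 0, 0, 2]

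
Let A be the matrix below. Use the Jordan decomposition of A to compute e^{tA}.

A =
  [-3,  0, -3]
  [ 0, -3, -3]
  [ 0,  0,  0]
e^{tA} =
  [exp(-3*t), 0, -1 + exp(-3*t)]
  [0, exp(-3*t), -1 + exp(-3*t)]
  [0, 0, 1]

Strategy: write A = P · J · P⁻¹ where J is a Jordan canonical form, so e^{tA} = P · e^{tJ} · P⁻¹, and e^{tJ} can be computed block-by-block.

A has Jordan form
J =
  [-3,  0, 0]
  [ 0, -3, 0]
  [ 0,  0, 0]
(up to reordering of blocks).

Per-block formulas:
  For a 1×1 block at λ = -3: exp(t · [-3]) = [e^(-3t)].
  For a 1×1 block at λ = 0: exp(t · [0]) = [e^(0t)].

After assembling e^{tJ} and conjugating by P, we get:

e^{tA} =
  [exp(-3*t), 0, -1 + exp(-3*t)]
  [0, exp(-3*t), -1 + exp(-3*t)]
  [0, 0, 1]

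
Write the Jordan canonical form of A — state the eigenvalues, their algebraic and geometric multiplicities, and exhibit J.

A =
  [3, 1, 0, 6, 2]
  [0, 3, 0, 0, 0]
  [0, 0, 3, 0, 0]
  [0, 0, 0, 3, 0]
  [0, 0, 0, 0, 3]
J_2(3) ⊕ J_1(3) ⊕ J_1(3) ⊕ J_1(3)

The characteristic polynomial is
  det(x·I − A) = x^5 - 15*x^4 + 90*x^3 - 270*x^2 + 405*x - 243 = (x - 3)^5

Eigenvalues and multiplicities (the geometric multiplicity of λ is n − rank(A − λI), which equals the number of Jordan blocks for λ):
  λ = 3: algebraic multiplicity = 5, geometric multiplicity = 4

Determining the block sizes for each eigenvalue:
  λ = 3: 4 blocks summing to 5 forces exactly one block of size 2 and the rest size 1 → block sizes [2, 1, 1, 1]

Assembling the blocks gives a Jordan form
J =
  [3, 1, 0, 0, 0]
  [0, 3, 0, 0, 0]
  [0, 0, 3, 0, 0]
  [0, 0, 0, 3, 0]
  [0, 0, 0, 0, 3]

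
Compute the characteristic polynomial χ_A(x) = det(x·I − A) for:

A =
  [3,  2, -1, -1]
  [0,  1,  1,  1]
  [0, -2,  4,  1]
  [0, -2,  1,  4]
x^4 - 12*x^3 + 54*x^2 - 108*x + 81

Expanding det(x·I − A) (e.g. by cofactor expansion or by noting that A is similar to its Jordan form J, which has the same characteristic polynomial as A) gives
  χ_A(x) = x^4 - 12*x^3 + 54*x^2 - 108*x + 81
which factors as (x - 3)^4. The eigenvalues (with algebraic multiplicities) are λ = 3 with multiplicity 4.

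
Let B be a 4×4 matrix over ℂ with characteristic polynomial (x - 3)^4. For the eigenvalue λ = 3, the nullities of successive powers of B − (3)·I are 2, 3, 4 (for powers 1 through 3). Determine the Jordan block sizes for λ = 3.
Block sizes for λ = 3: [3, 1]

From the dimensions of kernels of powers, the number of Jordan blocks of size at least j is d_j − d_{j−1} where d_j = dim ker(N^j) (with d_0 = 0). Computing the differences gives [2, 1, 1].
The number of blocks of size exactly k is (#blocks of size ≥ k) − (#blocks of size ≥ k + 1), so the partition is: 1 block(s) of size 1, 1 block(s) of size 3.
In nonincreasing order the block sizes are [3, 1].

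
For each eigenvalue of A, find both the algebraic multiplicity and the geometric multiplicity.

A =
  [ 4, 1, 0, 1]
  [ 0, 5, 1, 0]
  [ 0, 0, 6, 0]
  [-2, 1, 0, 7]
λ = 5: alg = 2, geom = 1; λ = 6: alg = 2, geom = 2

Step 1 — factor the characteristic polynomial to read off the algebraic multiplicities:
  χ_A(x) = (x - 6)^2*(x - 5)^2

Step 2 — compute geometric multiplicities via the rank-nullity identity g(λ) = n − rank(A − λI):
  rank(A − (5)·I) = 3, so dim ker(A − (5)·I) = n − 3 = 1
  rank(A − (6)·I) = 2, so dim ker(A − (6)·I) = n − 2 = 2

Summary:
  λ = 5: algebraic multiplicity = 2, geometric multiplicity = 1
  λ = 6: algebraic multiplicity = 2, geometric multiplicity = 2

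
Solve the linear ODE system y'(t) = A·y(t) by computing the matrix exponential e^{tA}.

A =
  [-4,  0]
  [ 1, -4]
e^{tA} =
  [exp(-4*t), 0]
  [t*exp(-4*t), exp(-4*t)]

Strategy: write A = P · J · P⁻¹ where J is a Jordan canonical form, so e^{tA} = P · e^{tJ} · P⁻¹, and e^{tJ} can be computed block-by-block.

A has Jordan form
J =
  [-4,  1]
  [ 0, -4]
(up to reordering of blocks).

Per-block formulas:
  For a 2×2 Jordan block J_2(-4): exp(t · J_2(-4)) = e^(-4t)·(I + t·N), where N is the 2×2 nilpotent shift.

After assembling e^{tJ} and conjugating by P, we get:

e^{tA} =
  [exp(-4*t), 0]
  [t*exp(-4*t), exp(-4*t)]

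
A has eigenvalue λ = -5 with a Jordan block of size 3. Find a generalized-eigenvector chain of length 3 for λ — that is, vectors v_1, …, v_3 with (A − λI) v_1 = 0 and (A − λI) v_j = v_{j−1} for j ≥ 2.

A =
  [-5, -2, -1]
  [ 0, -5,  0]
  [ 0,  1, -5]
A Jordan chain for λ = -5 of length 3:
v_1 = (-1, 0, 0)ᵀ
v_2 = (-2, 0, 1)ᵀ
v_3 = (0, 1, 0)ᵀ

Let N = A − (-5)·I. We want v_3 with N^3 v_3 = 0 but N^2 v_3 ≠ 0; then v_{j-1} := N · v_j for j = 3, …, 2.

Pick v_3 = (0, 1, 0)ᵀ.
Then v_2 = N · v_3 = (-2, 0, 1)ᵀ.
Then v_1 = N · v_2 = (-1, 0, 0)ᵀ.

Sanity check: (A − (-5)·I) v_1 = (0, 0, 0)ᵀ = 0. ✓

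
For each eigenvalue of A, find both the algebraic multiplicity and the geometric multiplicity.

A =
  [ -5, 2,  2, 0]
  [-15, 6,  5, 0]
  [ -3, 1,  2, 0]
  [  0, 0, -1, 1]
λ = 1: alg = 4, geom = 2

Step 1 — factor the characteristic polynomial to read off the algebraic multiplicities:
  χ_A(x) = (x - 1)^4

Step 2 — compute geometric multiplicities via the rank-nullity identity g(λ) = n − rank(A − λI):
  rank(A − (1)·I) = 2, so dim ker(A − (1)·I) = n − 2 = 2

Summary:
  λ = 1: algebraic multiplicity = 4, geometric multiplicity = 2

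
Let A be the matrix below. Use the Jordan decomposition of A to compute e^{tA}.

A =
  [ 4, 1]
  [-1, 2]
e^{tA} =
  [t*exp(3*t) + exp(3*t), t*exp(3*t)]
  [-t*exp(3*t), -t*exp(3*t) + exp(3*t)]

Strategy: write A = P · J · P⁻¹ where J is a Jordan canonical form, so e^{tA} = P · e^{tJ} · P⁻¹, and e^{tJ} can be computed block-by-block.

A has Jordan form
J =
  [3, 1]
  [0, 3]
(up to reordering of blocks).

Per-block formulas:
  For a 2×2 Jordan block J_2(3): exp(t · J_2(3)) = e^(3t)·(I + t·N), where N is the 2×2 nilpotent shift.

After assembling e^{tJ} and conjugating by P, we get:

e^{tA} =
  [t*exp(3*t) + exp(3*t), t*exp(3*t)]
  [-t*exp(3*t), -t*exp(3*t) + exp(3*t)]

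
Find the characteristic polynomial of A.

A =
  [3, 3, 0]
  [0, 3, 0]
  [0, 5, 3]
x^3 - 9*x^2 + 27*x - 27

Expanding det(x·I − A) (e.g. by cofactor expansion or by noting that A is similar to its Jordan form J, which has the same characteristic polynomial as A) gives
  χ_A(x) = x^3 - 9*x^2 + 27*x - 27
which factors as (x - 3)^3. The eigenvalues (with algebraic multiplicities) are λ = 3 with multiplicity 3.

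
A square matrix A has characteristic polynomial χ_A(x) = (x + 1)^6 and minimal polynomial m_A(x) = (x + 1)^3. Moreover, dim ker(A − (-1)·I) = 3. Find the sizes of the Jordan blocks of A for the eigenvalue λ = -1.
Block sizes for λ = -1: [3, 2, 1]

Step 1 — from the characteristic polynomial, algebraic multiplicity of λ = -1 is 6. From dim ker(A − (-1)·I) = 3, there are exactly 3 Jordan blocks for λ = -1.
Step 2 — from the minimal polynomial, the factor (x + 1)^3 tells us the largest block for λ = -1 has size 3.
Step 3 — with total size 6, 3 blocks, and largest block 3, the block sizes (in nonincreasing order) are [3, 2, 1].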